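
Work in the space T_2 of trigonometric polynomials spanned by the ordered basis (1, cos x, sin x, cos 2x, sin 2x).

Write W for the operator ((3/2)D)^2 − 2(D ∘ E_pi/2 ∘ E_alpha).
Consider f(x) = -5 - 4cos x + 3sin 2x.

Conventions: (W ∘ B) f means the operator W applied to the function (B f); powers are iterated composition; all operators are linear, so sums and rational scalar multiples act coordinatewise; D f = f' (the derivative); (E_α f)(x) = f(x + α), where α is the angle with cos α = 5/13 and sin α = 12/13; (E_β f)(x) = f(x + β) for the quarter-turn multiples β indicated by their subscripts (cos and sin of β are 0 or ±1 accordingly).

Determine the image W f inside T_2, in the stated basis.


D f = 4sin x + 6cos 2x
((3/2)D) f = 6sin x + 9cos 2x
D ((3/2)D) f = 6cos x - 18sin 2x
((3/2)D) ((3/2)D) f = 9cos x - 27sin 2x
E_alpha f = -5 - (20/13)cos x + (48/13)sin x + (360/169)cos 2x - (357/169)sin 2x
E_pi/2 E_alpha f = -5 + (48/13)cos x + (20/13)sin x - (360/169)cos 2x + (357/169)sin 2x
D E_pi/2 E_alpha f = (20/13)cos x - (48/13)sin x + (714/169)cos 2x + (720/169)sin 2x
(-2(D ∘ E_pi/2 ∘ E_alpha)) f = -(40/13)cos x + (96/13)sin x - (1428/169)cos 2x - (1440/169)sin 2x
(((3/2)D)^2 − 2(D ∘ E_pi/2 ∘ E_alpha)) f = (77/13)cos x + (96/13)sin x - (1428/169)cos 2x - (6003/169)sin 2x

g(x) = (77/13)cos x + (96/13)sin x - (1428/169)cos 2x - (6003/169)sin 2x


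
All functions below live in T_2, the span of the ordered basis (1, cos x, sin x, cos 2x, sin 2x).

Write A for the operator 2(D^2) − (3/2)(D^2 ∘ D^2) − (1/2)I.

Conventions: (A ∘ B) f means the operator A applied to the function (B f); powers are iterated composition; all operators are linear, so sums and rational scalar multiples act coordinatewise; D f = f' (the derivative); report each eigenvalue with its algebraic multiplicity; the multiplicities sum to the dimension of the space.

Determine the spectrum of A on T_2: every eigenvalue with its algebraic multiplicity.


λ = -65/2 (multiplicity 2), λ = -4 (multiplicity 2), λ = -1/2 (multiplicity 1)

image of 1: -1/2
image of cos x: -4cos x
image of sin x: -4sin x
image of cos 2x: -(65/2)cos 2x
image of sin 2x: -(65/2)sin 2x
the matrix is diagonal; its diagonal is (-1/2, -4, -4, -65/2, -65/2)
for a triangular matrix the eigenvalues are the diagonal entries, with algebraic multiplicity their repetition count


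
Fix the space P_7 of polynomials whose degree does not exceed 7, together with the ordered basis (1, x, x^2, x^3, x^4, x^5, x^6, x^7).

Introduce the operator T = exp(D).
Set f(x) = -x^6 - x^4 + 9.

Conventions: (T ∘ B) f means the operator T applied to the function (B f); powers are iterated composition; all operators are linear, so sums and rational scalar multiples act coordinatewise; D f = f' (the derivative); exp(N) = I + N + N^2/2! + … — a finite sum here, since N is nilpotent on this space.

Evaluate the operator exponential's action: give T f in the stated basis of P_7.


order-1 term: -6x^5 - 4x^3
order-2 term: -15x^4 - 6x^2
order-3 term: -20x^3 - 4x
order-4 term: -15x^2 - 1
order-5 term: -6x
order-6 term: -1
the series for exp(D) f terminates at order 6
exp(D) f = -x^6 - 6x^5 - 16x^4 - 24x^3 - 21x^2 - 10x + 7

g(x) = -x^6 - 6x^5 - 16x^4 - 24x^3 - 21x^2 - 10x + 7


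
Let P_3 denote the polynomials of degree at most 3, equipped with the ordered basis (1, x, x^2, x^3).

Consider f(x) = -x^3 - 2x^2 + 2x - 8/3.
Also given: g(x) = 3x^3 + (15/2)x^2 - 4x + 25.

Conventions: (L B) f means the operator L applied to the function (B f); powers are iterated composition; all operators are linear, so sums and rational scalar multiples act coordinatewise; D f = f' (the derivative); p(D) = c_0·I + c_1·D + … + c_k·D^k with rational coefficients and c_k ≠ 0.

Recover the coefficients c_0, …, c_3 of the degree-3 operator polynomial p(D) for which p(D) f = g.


D^0 f = -x^3 - 2x^2 + 2x - 8/3
D^1 f = -3x^2 - 4x + 2
D^2 f = -6x - 4
D^3 f = -6
matching coefficients of g against c_0 f + c_1 Df + … from the top degree down determines the c_i
solution: c_0 = -3, c_1 = -1/2, c_2 = 0, c_3 = -3

c_0 = -3, c_1 = -1/2, c_2 = 0, c_3 = -3


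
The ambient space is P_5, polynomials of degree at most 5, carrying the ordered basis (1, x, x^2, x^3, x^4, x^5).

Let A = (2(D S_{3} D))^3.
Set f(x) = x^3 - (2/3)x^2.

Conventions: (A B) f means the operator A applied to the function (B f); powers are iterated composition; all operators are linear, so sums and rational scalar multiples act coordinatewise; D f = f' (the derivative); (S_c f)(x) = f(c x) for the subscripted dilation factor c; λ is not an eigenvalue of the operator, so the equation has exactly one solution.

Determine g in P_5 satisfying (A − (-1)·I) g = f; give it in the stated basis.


write g with unknown coordinates in the stated basis and equate coefficients in (A − (-1)·I) g = f
solving from the highest basis element down gives g = x^3 - (2/3)x^2
check: A g = 0
so A g − (-1)·g = x^3 - (2/3)x^2 = f ✓

the image equals g(x) = x^3 - (2/3)x^2


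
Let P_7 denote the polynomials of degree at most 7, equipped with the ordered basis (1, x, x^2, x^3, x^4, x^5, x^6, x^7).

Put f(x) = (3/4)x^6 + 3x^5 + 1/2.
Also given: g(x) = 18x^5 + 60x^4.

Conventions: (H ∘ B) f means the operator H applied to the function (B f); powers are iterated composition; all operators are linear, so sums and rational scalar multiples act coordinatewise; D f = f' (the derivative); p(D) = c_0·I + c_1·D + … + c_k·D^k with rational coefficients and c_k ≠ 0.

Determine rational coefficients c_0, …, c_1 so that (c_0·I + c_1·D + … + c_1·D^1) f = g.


p(D) = 4·D, i.e. c_0 = 0, c_1 = 4

D^0 f = (3/4)x^6 + 3x^5 + 1/2
D^1 f = (9/2)x^5 + 15x^4
matching coefficients of g against c_0 f + c_1 Df + … from the top degree down determines the c_i
solution: c_0 = 0, c_1 = 4


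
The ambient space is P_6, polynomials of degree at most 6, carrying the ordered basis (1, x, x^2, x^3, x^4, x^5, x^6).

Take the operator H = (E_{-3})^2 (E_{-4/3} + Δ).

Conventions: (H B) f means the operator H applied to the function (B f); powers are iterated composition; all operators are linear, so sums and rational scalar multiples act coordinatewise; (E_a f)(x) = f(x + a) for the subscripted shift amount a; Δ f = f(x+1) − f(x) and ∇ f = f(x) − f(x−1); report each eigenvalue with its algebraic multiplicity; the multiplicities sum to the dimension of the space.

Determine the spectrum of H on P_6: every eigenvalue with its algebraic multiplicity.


λ = 1 (multiplicity 7)

image of 1: 1
image of x: x - 19/3
image of x^2: x^2 - (38/3)x + 385/9
image of x^3: x^3 - 19x^2 + (385/3)x - 8191/27
image of x^4: x^4 - (76/3)x^3 + (770/3)x^2 - (32764/27)x + 179905/81
image of x^5: x^5 - (95/3)x^4 + (3850/9)x^3 - (81910/27)x^2 + (899525/81)x - 4023439/243
image of x^6: x^6 - 38x^5 + (1925/3)x^4 - (163820/27)x^3 + (899525/27)x^2 - (8046878/81)x + 90758305/729
the matrix is upper triangular; its diagonal is (1, 1, 1, 1, 1, 1, 1)
for a triangular matrix the eigenvalues are the diagonal entries, with algebraic multiplicity their repetition count


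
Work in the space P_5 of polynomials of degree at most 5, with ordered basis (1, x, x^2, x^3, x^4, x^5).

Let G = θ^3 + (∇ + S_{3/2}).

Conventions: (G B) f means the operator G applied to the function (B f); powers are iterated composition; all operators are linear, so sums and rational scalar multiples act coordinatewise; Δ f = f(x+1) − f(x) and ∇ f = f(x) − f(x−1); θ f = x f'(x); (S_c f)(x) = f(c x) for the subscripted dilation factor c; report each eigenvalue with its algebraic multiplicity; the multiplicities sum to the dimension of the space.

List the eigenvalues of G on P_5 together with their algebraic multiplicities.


λ = 1 (multiplicity 1), λ = 5/2 (multiplicity 1), λ = 41/4 (multiplicity 1), λ = 243/8 (multiplicity 1), λ = 1105/16 (multiplicity 1), λ = 4243/32 (multiplicity 1)

image of 1: 1
image of x: (5/2)x + 1
image of x^2: (41/4)x^2 + 2x - 1
image of x^3: (243/8)x^3 + 3x^2 - 3x + 1
image of x^4: (1105/16)x^4 + 4x^3 - 6x^2 + 4x - 1
image of x^5: (4243/32)x^5 + 5x^4 - 10x^3 + 10x^2 - 5x + 1
the matrix is upper triangular; its diagonal is (1, 5/2, 41/4, 243/8, 1105/16, 4243/32)
for a triangular matrix the eigenvalues are the diagonal entries, with algebraic multiplicity their repetition count


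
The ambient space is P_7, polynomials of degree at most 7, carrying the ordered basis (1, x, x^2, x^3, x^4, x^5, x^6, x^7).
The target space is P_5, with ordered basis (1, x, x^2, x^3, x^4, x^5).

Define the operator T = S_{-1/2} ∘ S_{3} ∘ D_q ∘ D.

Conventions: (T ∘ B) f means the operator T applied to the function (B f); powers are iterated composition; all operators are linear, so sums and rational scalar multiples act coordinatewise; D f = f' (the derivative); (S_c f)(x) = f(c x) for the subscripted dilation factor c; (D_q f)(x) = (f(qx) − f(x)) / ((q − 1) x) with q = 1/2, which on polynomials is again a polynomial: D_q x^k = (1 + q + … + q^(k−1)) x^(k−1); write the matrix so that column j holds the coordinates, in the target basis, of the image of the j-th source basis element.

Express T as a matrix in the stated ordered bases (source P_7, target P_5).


image of 1: 0
image of x: 0
image of x^2: 2
image of x^3: -(27/4)x
image of x^4: (63/4)x^2
image of x^5: -(2025/64)x^3
image of x^6: (7533/128)x^4
image of x^7: -(107163/1024)x^5
each image's coordinates form column j of the matrix

the matrix is [[0, 0, 2, 0, 0, 0, 0, 0]; [0, 0, 0, -27/4, 0, 0, 0, 0]; [0, 0, 0, 0, 63/4, 0, 0, 0]; [0, 0, 0, 0, 0, -2025/64, 0, 0]; [0, 0, 0, 0, 0, 0, 7533/128, 0]; [0, 0, 0, 0, 0, 0, 0, -107163/1024]] (rows listed top to bottom)


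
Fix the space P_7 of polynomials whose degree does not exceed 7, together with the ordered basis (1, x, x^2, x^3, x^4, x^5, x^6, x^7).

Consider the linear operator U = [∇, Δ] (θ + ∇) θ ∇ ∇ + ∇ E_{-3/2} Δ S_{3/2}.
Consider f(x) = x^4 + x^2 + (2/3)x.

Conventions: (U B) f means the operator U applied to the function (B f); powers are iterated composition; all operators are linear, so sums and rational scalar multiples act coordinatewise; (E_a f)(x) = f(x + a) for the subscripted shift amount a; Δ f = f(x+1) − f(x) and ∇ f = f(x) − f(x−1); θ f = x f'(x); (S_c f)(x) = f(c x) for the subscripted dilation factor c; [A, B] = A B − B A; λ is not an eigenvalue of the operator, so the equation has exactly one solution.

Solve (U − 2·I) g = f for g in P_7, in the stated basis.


the image equals g(x) = -(1/2)x^4 - (251/16)x^2 + (2171/48)x - 72

write g with unknown coordinates in the stated basis and equate coefficients in (U − 2·I) g = f
solving from the highest basis element down gives g = -(1/2)x^4 - (251/16)x^2 + (2171/48)x - 72
check: U g = -(243/8)x^2 + (729/8)x - 144
so U g − 2·g = x^4 + x^2 + (2/3)x = f ✓


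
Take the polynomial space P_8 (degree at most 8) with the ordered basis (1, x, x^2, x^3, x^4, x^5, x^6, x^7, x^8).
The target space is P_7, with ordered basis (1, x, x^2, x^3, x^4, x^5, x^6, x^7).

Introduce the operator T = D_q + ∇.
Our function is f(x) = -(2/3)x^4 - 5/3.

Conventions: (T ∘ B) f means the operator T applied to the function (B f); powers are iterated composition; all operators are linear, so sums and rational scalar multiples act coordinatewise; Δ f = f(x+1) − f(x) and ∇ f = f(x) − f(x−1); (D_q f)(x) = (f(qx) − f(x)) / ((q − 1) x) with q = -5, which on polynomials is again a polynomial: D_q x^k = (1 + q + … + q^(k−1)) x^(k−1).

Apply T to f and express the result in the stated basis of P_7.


D_q f = (208/3)x^3
∇ f = -(8/3)x^3 + 4x^2 - (8/3)x + 2/3
(D_q + ∇) f = (200/3)x^3 + 4x^2 - (8/3)x + 2/3

the result is g(x) = (200/3)x^3 + 4x^2 - (8/3)x + 2/3


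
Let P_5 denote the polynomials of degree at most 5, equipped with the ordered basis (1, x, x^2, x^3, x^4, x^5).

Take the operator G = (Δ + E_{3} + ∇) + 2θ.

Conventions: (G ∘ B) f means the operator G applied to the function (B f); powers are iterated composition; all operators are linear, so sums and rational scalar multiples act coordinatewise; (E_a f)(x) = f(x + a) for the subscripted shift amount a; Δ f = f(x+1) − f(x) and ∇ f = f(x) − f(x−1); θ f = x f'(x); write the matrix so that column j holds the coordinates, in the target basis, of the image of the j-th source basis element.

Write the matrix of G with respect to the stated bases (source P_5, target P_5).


image of 1: 1
image of x: 3x + 5
image of x^2: 5x^2 + 10x + 9
image of x^3: 7x^3 + 15x^2 + 27x + 29
image of x^4: 9x^4 + 20x^3 + 54x^2 + 116x + 81
image of x^5: 11x^5 + 25x^4 + 90x^3 + 290x^2 + 405x + 245
each image's coordinates form column j of the matrix

the matrix is [[1, 5, 9, 29, 81, 245]; [0, 3, 10, 27, 116, 405]; [0, 0, 5, 15, 54, 290]; [0, 0, 0, 7, 20, 90]; [0, 0, 0, 0, 9, 25]; [0, 0, 0, 0, 0, 11]] (rows listed top to bottom)


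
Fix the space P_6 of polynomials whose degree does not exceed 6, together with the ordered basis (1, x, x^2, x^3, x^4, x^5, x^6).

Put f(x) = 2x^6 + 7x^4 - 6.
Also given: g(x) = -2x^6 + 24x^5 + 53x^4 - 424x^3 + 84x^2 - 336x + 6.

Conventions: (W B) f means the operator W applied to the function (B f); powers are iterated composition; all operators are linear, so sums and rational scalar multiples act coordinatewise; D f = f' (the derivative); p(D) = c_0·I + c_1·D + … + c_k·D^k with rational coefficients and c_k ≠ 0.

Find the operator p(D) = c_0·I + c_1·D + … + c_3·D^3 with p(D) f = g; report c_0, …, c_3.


c_0 = -1, c_1 = 2, c_2 = 1, c_3 = -2

D^0 f = 2x^6 + 7x^4 - 6
D^1 f = 12x^5 + 28x^3
D^2 f = 60x^4 + 84x^2
D^3 f = 240x^3 + 168x
matching coefficients of g against c_0 f + c_1 Df + … from the top degree down determines the c_i
solution: c_0 = -1, c_1 = 2, c_2 = 1, c_3 = -2


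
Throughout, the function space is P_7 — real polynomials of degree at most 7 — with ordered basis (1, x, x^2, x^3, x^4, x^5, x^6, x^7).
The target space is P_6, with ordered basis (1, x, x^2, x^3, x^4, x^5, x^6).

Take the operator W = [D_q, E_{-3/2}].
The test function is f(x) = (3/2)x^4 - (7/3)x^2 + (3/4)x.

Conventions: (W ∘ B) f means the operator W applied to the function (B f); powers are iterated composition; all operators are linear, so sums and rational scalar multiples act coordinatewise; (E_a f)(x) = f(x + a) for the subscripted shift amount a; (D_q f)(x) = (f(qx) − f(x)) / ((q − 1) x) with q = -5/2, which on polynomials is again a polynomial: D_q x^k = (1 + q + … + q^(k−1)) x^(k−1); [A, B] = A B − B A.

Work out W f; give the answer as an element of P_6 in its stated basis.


the result is g(x) = -(3717/32)x^2 + (5103/64)x - 8071/128

E_{-3/2} f = (3/2)x^4 - 9x^3 + (215/12)x^2 - (25/2)x + 39/32
D_q E_{-3/2} f = -(261/16)x^3 - (171/4)x^2 - (215/8)x - 25/2
D_q f = -(261/16)x^3 + (7/2)x + 3/4
E_{-3/2} D_q f = -(261/16)x^3 + (2349/32)x^2 - (6823/64)x + 6471/128
[D_q, E_{-3/2}] f = -(3717/32)x^2 + (5103/64)x - 8071/128


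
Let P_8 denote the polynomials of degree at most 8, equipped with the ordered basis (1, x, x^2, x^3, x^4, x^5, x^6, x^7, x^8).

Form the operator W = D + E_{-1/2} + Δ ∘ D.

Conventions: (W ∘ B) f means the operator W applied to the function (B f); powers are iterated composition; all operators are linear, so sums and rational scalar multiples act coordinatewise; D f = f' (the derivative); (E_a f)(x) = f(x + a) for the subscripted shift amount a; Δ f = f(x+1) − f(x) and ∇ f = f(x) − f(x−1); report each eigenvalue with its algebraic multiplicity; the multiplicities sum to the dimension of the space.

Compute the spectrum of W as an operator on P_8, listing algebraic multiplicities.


λ = 1 (multiplicity 9)

image of 1: 1
image of x: x + 1/2
image of x^2: x^2 + x + 9/4
image of x^3: x^3 + (3/2)x^2 + (27/4)x + 23/8
image of x^4: x^4 + 2x^3 + (27/2)x^2 + (23/2)x + 65/16
image of x^5: x^5 + (5/2)x^4 + (45/2)x^3 + (115/4)x^2 + (325/16)x + 159/32
image of x^6: x^6 + 3x^5 + (135/4)x^4 + (115/2)x^3 + (975/16)x^2 + (477/16)x + 385/64
image of x^7: x^7 + (7/2)x^6 + (189/4)x^5 + (805/8)x^4 + (2275/16)x^3 + (3339/32)x^2 + (2695/64)x + 895/128
image of x^8: x^8 + 4x^7 + 63x^6 + 161x^5 + (2275/8)x^4 + (1113/4)x^3 + (2695/16)x^2 + (895/16)x + 2049/256
the matrix is upper triangular; its diagonal is (1, 1, 1, 1, 1, 1, 1, 1, 1)
for a triangular matrix the eigenvalues are the diagonal entries, with algebraic multiplicity their repetition count


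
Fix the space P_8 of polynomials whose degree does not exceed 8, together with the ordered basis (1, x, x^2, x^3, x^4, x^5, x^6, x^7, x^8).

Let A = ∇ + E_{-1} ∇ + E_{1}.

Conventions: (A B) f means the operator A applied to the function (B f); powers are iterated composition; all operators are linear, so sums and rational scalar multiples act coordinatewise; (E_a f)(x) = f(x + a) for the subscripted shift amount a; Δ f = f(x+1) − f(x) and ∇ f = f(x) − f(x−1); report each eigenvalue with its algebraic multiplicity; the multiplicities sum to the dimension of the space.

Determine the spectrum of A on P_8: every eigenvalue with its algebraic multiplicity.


image of 1: 1
image of x: x + 3
image of x^2: x^2 + 6x - 3
image of x^3: x^3 + 9x^2 - 9x + 9
image of x^4: x^4 + 12x^3 - 18x^2 + 36x - 15
image of x^5: x^5 + 15x^4 - 30x^3 + 90x^2 - 75x + 33
image of x^6: x^6 + 18x^5 - 45x^4 + 180x^3 - 225x^2 + 198x - 63
image of x^7: x^7 + 21x^6 - 63x^5 + 315x^4 - 525x^3 + 693x^2 - 441x + 129
image of x^8: x^8 + 24x^7 - 84x^6 + 504x^5 - 1050x^4 + 1848x^3 - 1764x^2 + 1032x - 255
the matrix is upper triangular; its diagonal is (1, 1, 1, 1, 1, 1, 1, 1, 1)
for a triangular matrix the eigenvalues are the diagonal entries, with algebraic multiplicity their repetition count

λ = 1 (multiplicity 9)


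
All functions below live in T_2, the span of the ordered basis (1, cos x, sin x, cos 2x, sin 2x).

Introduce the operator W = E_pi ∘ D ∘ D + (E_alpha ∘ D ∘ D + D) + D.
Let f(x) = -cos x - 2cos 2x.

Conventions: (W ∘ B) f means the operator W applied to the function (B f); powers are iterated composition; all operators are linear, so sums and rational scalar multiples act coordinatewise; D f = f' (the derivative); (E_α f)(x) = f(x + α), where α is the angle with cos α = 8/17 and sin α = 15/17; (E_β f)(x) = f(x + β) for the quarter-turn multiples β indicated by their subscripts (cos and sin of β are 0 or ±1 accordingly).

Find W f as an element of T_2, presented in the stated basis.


D f = sin x + 4sin 2x
D D f = cos x + 8cos 2x
E_pi D D f = -cos x + 8cos 2x
D f = sin x + 4sin 2x
D D f = cos x + 8cos 2x
E_alpha D D f = (8/17)cos x - (15/17)sin x - (1288/289)cos 2x - (1920/289)sin 2x
D f = sin x + 4sin 2x
(E_alpha ∘ D ∘ D + D) f = (8/17)cos x + (2/17)sin x - (1288/289)cos 2x - (764/289)sin 2x
D f = sin x + 4sin 2x
(E_pi ∘ D ∘ D + (E_alpha ∘ D ∘ D + D) + D) f = -(9/17)cos x + (19/17)sin x + (1024/289)cos 2x + (392/289)sin 2x

the result is g(x) = -(9/17)cos x + (19/17)sin x + (1024/289)cos 2x + (392/289)sin 2x


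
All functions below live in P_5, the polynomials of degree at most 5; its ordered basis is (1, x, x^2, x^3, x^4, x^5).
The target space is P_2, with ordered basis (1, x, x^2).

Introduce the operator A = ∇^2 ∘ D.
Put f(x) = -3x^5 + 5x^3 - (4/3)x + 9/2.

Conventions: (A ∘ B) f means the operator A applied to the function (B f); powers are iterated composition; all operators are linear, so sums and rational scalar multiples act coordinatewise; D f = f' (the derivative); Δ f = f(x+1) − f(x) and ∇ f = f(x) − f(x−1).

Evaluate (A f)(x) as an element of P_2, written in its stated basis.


D f = -15x^4 + 15x^2 - 4/3
∇ D f = -60x^3 + 90x^2 - 30x
∇ ∇ D f = -180x^2 + 360x - 180

the result is g(x) = -180x^2 + 360x - 180


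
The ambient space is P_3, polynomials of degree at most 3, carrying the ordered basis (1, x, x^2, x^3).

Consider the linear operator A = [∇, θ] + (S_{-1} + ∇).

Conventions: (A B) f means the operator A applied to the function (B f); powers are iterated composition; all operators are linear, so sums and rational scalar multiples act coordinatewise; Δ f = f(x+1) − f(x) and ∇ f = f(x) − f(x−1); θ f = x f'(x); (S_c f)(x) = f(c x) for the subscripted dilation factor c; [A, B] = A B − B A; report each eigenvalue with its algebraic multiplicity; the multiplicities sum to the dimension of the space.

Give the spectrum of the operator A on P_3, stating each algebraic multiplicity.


image of 1: 1
image of x: -x + 2
image of x^2: x^2 + 4x - 3
image of x^3: -x^3 + 6x^2 - 9x + 4
the matrix is upper triangular; its diagonal is (1, -1, 1, -1)
for a triangular matrix the eigenvalues are the diagonal entries, with algebraic multiplicity their repetition count

λ = -1 (multiplicity 2), λ = 1 (multiplicity 2)


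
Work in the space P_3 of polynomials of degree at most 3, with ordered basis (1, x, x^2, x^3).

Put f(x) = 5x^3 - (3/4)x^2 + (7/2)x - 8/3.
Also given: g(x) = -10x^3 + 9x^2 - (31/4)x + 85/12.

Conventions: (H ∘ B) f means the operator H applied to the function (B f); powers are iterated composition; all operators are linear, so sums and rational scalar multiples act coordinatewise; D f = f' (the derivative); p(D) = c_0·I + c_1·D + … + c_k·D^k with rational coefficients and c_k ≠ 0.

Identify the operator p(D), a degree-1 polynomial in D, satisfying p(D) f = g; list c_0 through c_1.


c_0 = -2, c_1 = 1/2

D^0 f = 5x^3 - (3/4)x^2 + (7/2)x - 8/3
D^1 f = 15x^2 - (3/2)x + 7/2
matching coefficients of g against c_0 f + c_1 Df + … from the top degree down determines the c_i
solution: c_0 = -2, c_1 = 1/2


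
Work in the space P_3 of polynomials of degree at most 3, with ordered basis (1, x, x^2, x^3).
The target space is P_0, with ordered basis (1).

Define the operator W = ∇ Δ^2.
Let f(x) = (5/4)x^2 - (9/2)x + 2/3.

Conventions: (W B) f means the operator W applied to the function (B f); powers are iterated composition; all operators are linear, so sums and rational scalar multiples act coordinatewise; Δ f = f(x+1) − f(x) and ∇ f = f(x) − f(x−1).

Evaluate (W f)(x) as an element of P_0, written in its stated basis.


the image equals g(x) = 0

Δ f = (5/2)x - 13/4
Δ Δ f = 5/2
∇ Δ^2 f = 0


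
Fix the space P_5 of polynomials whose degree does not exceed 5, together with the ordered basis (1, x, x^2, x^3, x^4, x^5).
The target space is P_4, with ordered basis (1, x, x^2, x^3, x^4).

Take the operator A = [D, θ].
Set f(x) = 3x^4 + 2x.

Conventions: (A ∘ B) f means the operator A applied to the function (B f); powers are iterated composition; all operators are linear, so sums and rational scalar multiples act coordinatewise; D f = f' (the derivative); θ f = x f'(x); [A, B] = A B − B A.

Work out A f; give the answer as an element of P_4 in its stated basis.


θ f = 12x^4 + 2x
D θ f = 48x^3 + 2
D f = 12x^3 + 2
θ D f = 36x^3
[D, θ] f = 12x^3 + 2

g(x) = 12x^3 + 2


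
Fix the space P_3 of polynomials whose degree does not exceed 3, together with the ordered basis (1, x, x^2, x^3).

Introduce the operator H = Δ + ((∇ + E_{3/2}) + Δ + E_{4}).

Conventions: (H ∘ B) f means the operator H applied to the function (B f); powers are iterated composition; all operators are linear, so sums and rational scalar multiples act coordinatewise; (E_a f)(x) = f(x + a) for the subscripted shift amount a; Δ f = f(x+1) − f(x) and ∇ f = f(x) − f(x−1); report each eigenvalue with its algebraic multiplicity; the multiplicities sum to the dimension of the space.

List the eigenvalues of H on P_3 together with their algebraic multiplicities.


λ = 2 (multiplicity 4)

image of 1: 2
image of x: 2x + 17/2
image of x^2: 2x^2 + 17x + 77/4
image of x^3: 2x^3 + (51/2)x^2 + (231/4)x + 563/8
the matrix is upper triangular; its diagonal is (2, 2, 2, 2)
for a triangular matrix the eigenvalues are the diagonal entries, with algebraic multiplicity their repetition count


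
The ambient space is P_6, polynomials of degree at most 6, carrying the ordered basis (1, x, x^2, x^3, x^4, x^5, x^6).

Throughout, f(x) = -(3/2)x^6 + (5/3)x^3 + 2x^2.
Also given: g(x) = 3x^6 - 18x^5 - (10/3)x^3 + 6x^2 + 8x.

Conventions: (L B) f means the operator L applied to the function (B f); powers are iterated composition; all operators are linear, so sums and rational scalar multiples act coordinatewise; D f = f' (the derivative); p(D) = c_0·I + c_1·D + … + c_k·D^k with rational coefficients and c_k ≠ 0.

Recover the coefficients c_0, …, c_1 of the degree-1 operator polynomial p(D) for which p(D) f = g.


D^0 f = -(3/2)x^6 + (5/3)x^3 + 2x^2
D^1 f = -9x^5 + 5x^2 + 4x
matching coefficients of g against c_0 f + c_1 Df + … from the top degree down determines the c_i
solution: c_0 = -2, c_1 = 2

c_0 = -2, c_1 = 2


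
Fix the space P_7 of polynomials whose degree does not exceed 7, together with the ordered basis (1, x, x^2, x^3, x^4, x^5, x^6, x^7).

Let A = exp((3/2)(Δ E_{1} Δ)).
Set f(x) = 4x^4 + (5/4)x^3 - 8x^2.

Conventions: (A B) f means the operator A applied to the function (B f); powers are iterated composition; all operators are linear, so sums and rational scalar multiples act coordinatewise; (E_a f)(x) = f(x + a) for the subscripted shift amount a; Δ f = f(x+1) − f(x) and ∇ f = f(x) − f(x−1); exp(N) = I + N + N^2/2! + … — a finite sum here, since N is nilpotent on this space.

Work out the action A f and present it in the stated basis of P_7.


order-1 term: 72x^2 + (1197/4)x + 597/2
order-2 term: 108
the series for exp((3/2)(Δ E_{1} Δ)) f terminates at order 2
exp((3/2)(Δ E_{1} Δ)) f = 4x^4 + (5/4)x^3 + 64x^2 + (1197/4)x + 813/2

the result is g(x) = 4x^4 + (5/4)x^3 + 64x^2 + (1197/4)x + 813/2


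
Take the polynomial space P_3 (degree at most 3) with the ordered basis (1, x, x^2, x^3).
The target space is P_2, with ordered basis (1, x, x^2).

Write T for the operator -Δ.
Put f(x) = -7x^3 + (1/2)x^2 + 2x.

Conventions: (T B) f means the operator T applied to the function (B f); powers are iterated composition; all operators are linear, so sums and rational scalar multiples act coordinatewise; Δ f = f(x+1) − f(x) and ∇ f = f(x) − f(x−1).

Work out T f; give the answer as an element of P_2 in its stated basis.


the result is g(x) = 21x^2 + 20x + 9/2

Δ f = -21x^2 - 20x - 9/2
(-Δ) f = 21x^2 + 20x + 9/2


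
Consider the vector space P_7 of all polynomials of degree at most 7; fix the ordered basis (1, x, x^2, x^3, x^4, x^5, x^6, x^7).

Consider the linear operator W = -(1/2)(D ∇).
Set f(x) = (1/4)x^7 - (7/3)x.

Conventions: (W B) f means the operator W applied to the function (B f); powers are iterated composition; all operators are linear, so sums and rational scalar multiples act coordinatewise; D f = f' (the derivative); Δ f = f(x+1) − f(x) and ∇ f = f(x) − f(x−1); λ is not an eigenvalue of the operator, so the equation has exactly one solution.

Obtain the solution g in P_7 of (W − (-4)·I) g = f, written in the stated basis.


write g with unknown coordinates in the stated basis and equate coefficients in (W − (-4)·I) g = f
solving from the highest basis element down gives g = (1/16)x^7 + (21/64)x^5 - (105/128)x^4 + (245/128)x^3 - (105/32)x^2 + (4963/1536)x - 2261/1024
check: W g = -(21/16)x^5 + (105/32)x^4 - (245/32)x^3 + (105/8)x^2 - (1953/128)x + 2261/256
so W g − (-4)·g = (1/4)x^7 - (7/3)x = f ✓

g(x) = (1/16)x^7 + (21/64)x^5 - (105/128)x^4 + (245/128)x^3 - (105/32)x^2 + (4963/1536)x - 2261/1024


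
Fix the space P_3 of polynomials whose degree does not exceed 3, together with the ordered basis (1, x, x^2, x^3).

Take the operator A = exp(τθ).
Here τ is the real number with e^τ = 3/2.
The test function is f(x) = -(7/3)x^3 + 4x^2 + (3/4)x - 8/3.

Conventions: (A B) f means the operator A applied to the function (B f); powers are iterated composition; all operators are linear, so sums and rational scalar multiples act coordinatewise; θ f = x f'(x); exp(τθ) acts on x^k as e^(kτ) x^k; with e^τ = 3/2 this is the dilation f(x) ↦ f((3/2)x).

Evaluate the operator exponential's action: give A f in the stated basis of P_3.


the result is g(x) = -(63/8)x^3 + 9x^2 + (9/8)x - 8/3

exp(τθ) x^k = e^(kτ) x^k; with e^τ = 3/2 this sends x^k to (3/2)^k x^k
x ↦ 3/2 x
x^2 ↦ 9/4 x^2
x^3 ↦ 27/8 x^3
applying this coordinatewise to f: exp(τθ) f = -(63/8)x^3 + 9x^2 + (9/8)x - 8/3


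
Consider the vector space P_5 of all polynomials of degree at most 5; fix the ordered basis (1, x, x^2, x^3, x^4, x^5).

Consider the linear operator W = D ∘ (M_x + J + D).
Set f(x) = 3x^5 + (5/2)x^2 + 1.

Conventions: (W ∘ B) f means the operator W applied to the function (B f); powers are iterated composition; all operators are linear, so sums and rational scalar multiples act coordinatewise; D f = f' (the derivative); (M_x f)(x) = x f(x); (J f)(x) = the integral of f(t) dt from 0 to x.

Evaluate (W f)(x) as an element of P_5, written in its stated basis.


the result is g(x) = 21x^5 + 60x^3 + 10x^2 + 7

M_x f = 3x^6 + (5/2)x^3 + x
J f = (1/2)x^6 + (5/6)x^3 + x
D f = 15x^4 + 5x
(M_x + J + D) f = (7/2)x^6 + 15x^4 + (10/3)x^3 + 7x
D (M_x + J + D) f = 21x^5 + 60x^3 + 10x^2 + 7


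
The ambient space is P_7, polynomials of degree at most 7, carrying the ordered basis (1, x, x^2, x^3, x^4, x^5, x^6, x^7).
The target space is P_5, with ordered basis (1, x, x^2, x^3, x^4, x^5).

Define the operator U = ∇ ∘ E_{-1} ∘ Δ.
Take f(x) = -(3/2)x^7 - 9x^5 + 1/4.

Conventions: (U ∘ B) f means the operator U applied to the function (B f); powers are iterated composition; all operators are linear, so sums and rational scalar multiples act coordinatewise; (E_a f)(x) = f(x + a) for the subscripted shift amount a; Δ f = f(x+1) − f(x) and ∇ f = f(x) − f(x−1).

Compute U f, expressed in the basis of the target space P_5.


g(x) = -63x^5 + 315x^4 - 915x^3 + 1485x^2 - 1281x + 459

Δ f = -(21/2)x^6 - (63/2)x^5 - (195/2)x^4 - (285/2)x^3 - (243/2)x^2 - (111/2)x - 21/2
E_{-1} Δ f = -(21/2)x^6 + (63/2)x^5 - (195/2)x^4 + (285/2)x^3 - (243/2)x^2 + (111/2)x - 21/2
∇ (E_{-1} ∘ Δ) f = -63x^5 + 315x^4 - 915x^3 + 1485x^2 - 1281x + 459


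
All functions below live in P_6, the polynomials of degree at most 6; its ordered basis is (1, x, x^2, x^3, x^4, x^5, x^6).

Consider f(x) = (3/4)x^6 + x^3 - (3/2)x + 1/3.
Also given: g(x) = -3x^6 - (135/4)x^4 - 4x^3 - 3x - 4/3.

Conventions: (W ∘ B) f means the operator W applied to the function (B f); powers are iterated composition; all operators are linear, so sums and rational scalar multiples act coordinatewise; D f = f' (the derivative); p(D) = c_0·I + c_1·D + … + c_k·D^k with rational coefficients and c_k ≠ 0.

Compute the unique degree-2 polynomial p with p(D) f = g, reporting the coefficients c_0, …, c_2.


c_0 = -4, c_1 = 0, c_2 = -3/2

D^0 f = (3/4)x^6 + x^3 - (3/2)x + 1/3
D^1 f = (9/2)x^5 + 3x^2 - 3/2
D^2 f = (45/2)x^4 + 6x
matching coefficients of g against c_0 f + c_1 Df + … from the top degree down determines the c_i
solution: c_0 = -4, c_1 = 0, c_2 = -3/2


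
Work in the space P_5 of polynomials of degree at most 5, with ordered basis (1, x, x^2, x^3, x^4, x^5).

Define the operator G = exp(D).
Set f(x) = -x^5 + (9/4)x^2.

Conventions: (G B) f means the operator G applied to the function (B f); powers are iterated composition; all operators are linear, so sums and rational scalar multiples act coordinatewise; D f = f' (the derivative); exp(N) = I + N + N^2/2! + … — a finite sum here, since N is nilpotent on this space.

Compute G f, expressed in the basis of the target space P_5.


order-1 term: -5x^4 + (9/2)x
order-2 term: -10x^3 + 9/4
order-3 term: -10x^2
order-4 term: -5x
order-5 term: -1
the series for exp(D) f terminates at order 5
exp(D) f = -x^5 - 5x^4 - 10x^3 - (31/4)x^2 - (1/2)x + 5/4

the result is g(x) = -x^5 - 5x^4 - 10x^3 - (31/4)x^2 - (1/2)x + 5/4


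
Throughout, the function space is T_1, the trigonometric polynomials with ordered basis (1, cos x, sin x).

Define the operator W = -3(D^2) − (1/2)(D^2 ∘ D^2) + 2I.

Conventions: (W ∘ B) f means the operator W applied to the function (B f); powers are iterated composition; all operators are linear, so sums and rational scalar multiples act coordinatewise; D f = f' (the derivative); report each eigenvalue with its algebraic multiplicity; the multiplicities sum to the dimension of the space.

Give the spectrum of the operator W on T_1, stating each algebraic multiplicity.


λ = 2 (multiplicity 1), λ = 9/2 (multiplicity 2)

image of 1: 2
image of cos x: (9/2)cos x
image of sin x: (9/2)sin x
the matrix is diagonal; its diagonal is (2, 9/2, 9/2)
for a triangular matrix the eigenvalues are the diagonal entries, with algebraic multiplicity their repetition count


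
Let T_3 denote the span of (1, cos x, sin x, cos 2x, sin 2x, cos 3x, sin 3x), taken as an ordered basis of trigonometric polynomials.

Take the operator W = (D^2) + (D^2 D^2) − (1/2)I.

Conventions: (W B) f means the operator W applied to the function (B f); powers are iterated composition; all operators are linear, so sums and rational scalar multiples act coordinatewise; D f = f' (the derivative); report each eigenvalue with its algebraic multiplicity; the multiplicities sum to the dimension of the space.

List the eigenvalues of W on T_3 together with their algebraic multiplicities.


λ = -1/2 (multiplicity 3), λ = 23/2 (multiplicity 2), λ = 143/2 (multiplicity 2)

image of 1: -1/2
image of cos x: -(1/2)cos x
image of sin x: -(1/2)sin x
image of cos 2x: (23/2)cos 2x
image of sin 2x: (23/2)sin 2x
image of cos 3x: (143/2)cos 3x
image of sin 3x: (143/2)sin 3x
the matrix is diagonal; its diagonal is (-1/2, -1/2, -1/2, 23/2, 23/2, 143/2, 143/2)
for a triangular matrix the eigenvalues are the diagonal entries, with algebraic multiplicity their repetition count


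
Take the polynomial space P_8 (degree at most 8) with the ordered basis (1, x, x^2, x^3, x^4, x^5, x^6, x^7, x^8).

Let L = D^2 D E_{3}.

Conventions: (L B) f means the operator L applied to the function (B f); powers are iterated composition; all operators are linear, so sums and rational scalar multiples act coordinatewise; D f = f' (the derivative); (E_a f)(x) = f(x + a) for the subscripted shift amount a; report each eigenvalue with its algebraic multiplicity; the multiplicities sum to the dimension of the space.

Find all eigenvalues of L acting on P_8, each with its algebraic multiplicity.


image of 1: 0
image of x: 0
image of x^2: 0
image of x^3: 6
image of x^4: 24x + 72
image of x^5: 60x^2 + 360x + 540
image of x^6: 120x^3 + 1080x^2 + 3240x + 3240
image of x^7: 210x^4 + 2520x^3 + 11340x^2 + 22680x + 17010
image of x^8: 336x^5 + 5040x^4 + 30240x^3 + 90720x^2 + 136080x + 81648
the matrix is upper triangular; its diagonal is (0, 0, 0, 0, 0, 0, 0, 0, 0)
for a triangular matrix the eigenvalues are the diagonal entries, with algebraic multiplicity their repetition count

λ = 0 (multiplicity 9)


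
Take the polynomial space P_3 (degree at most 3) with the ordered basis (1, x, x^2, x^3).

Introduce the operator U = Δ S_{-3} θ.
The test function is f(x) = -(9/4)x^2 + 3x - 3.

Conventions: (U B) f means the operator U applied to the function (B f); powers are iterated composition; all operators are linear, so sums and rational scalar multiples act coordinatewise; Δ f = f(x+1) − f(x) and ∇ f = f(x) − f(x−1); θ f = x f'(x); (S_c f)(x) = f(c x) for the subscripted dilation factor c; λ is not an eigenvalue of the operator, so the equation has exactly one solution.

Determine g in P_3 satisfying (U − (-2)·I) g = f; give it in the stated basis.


g(x) = -(9/8)x^2 + (87/4)x + 165/4

write g with unknown coordinates in the stated basis and equate coefficients in (U − (-2)·I) g = f
solving from the highest basis element down gives g = -(9/8)x^2 + (87/4)x + 165/4
check: U g = -(81/2)x - 171/2
so U g − (-2)·g = -(9/4)x^2 + 3x - 3 = f ✓


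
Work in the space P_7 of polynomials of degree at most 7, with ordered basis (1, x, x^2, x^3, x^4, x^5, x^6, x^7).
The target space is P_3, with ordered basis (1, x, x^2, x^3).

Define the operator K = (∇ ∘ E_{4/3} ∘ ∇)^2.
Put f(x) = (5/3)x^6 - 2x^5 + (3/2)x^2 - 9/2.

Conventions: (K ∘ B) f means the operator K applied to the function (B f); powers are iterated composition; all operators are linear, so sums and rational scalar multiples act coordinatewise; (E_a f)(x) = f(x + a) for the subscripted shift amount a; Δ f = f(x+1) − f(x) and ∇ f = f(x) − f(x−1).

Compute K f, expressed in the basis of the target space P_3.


the result is g(x) = 600x^2 + 560x + 920/3

∇ f = 10x^5 - 35x^4 + (160/3)x^3 - 45x^2 + 23x - 31/6
E_{4/3} ∇ f = 10x^5 + (95/3)x^4 + (400/9)x^3 + (865/27)x^2 + (1103/81)x + 1673/486
∇ E_{4/3} ∇ f = 50x^4 + (80/3)x^3 + (130/3)x^2 + (200/27)x + 353/81
∇ (∇ ∘ E_{4/3} ∘ ∇) f = 200x^3 - 220x^2 + (620/3)x - 1600/27
E_{4/3} ∇ (∇ ∘ E_{4/3} ∘ ∇) f = 200x^3 + 580x^2 + (2060/3)x + 8080/27
∇ E_{4/3} ∇ (∇ ∘ E_{4/3} ∘ ∇) f = 600x^2 + 560x + 920/3


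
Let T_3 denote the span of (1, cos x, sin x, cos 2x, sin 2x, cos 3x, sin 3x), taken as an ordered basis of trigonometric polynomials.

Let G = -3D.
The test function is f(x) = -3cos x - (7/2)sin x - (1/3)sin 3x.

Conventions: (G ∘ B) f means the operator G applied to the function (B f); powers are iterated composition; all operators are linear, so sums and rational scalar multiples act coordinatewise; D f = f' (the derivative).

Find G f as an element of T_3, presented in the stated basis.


g(x) = (21/2)cos x - 9sin x + 3cos 3x

D f = -(7/2)cos x + 3sin x - cos 3x
(-3D) f = (21/2)cos x - 9sin x + 3cos 3x


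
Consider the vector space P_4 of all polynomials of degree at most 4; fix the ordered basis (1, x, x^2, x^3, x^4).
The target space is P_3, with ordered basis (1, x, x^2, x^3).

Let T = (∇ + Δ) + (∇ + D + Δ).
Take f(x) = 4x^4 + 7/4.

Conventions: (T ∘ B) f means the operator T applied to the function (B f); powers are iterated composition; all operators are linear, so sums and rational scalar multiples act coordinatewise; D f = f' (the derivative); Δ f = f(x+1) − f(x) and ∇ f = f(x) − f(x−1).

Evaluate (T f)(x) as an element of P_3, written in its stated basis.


the image equals g(x) = 80x^3 + 64x

∇ f = 16x^3 - 24x^2 + 16x - 4
Δ f = 16x^3 + 24x^2 + 16x + 4
(∇ + Δ) f = 32x^3 + 32x
∇ f = 16x^3 - 24x^2 + 16x - 4
D f = 16x^3
Δ f = 16x^3 + 24x^2 + 16x + 4
(∇ + D + Δ) f = 48x^3 + 32x
((∇ + Δ) + (∇ + D + Δ)) f = 80x^3 + 64x


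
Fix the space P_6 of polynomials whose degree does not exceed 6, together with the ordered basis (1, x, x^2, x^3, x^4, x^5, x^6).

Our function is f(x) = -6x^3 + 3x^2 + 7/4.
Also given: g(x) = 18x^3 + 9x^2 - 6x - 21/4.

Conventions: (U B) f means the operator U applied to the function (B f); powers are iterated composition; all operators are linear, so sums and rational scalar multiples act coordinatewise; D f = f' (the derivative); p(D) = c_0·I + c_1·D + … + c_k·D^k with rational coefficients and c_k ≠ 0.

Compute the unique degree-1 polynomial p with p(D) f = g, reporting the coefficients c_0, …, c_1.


D^0 f = -6x^3 + 3x^2 + 7/4
D^1 f = -18x^2 + 6x
matching coefficients of g against c_0 f + c_1 Df + … from the top degree down determines the c_i
solution: c_0 = -3, c_1 = -1

p(D) = -3·I − D, i.e. c_0 = -3, c_1 = -1


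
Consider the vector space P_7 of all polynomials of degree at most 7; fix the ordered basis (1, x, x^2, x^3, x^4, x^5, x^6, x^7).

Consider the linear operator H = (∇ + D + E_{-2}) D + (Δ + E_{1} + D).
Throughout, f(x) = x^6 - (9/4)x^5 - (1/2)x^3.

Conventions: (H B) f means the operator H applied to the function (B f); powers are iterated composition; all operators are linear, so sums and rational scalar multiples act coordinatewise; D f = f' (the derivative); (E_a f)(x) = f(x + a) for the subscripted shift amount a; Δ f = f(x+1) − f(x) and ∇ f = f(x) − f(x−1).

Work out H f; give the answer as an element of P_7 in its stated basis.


the result is g(x) = x^6 + (87/4)x^5 - 15x^4 + (349/2)x^3 - (1287/2)x^2 + (1503/2)x - 1451/4

D f = 6x^5 - (45/4)x^4 - (3/2)x^2
∇ D f = 30x^4 - 105x^3 + (255/2)x^2 - 78x + 75/4
D D f = 30x^4 - 45x^3 - 3x
E_{-2} D f = 6x^5 - (285/4)x^4 + 330x^3 - (1503/2)x^2 + 846x - 378
(∇ + D + E_{-2}) D f = 6x^5 - (45/4)x^4 + 180x^3 - 624x^2 + 765x - 1437/4
Δ f = 6x^5 + (15/4)x^4 - (5/2)x^3 - 9x^2 - (27/4)x - 7/4
E_{1} f = x^6 + (15/4)x^5 + (15/4)x^4 - 3x^3 - 9x^2 - (27/4)x - 7/4
D f = 6x^5 - (45/4)x^4 - (3/2)x^2
(Δ + E_{1} + D) f = x^6 + (63/4)x^5 - (15/4)x^4 - (11/2)x^3 - (39/2)x^2 - (27/2)x - 7/2
((∇ + D + E_{-2}) D + (Δ + E_{1} + D)) f = x^6 + (87/4)x^5 - 15x^4 + (349/2)x^3 - (1287/2)x^2 + (1503/2)x - 1451/4
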